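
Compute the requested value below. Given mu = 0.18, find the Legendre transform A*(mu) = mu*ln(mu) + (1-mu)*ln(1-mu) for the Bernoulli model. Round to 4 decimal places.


Legendre transform for Bernoulli:
A*(mu) = mu*log(mu) + (1-mu)*log(1-mu).
mu = 0.18, 1-mu = 0.82.
mu*log(mu) = 0.18*log(0.18) = -0.308664.
(1-mu)*log(1-mu) = 0.82*log(0.82) = -0.16273.
A* = -0.308664 + -0.16273 = -0.4714

-0.4714


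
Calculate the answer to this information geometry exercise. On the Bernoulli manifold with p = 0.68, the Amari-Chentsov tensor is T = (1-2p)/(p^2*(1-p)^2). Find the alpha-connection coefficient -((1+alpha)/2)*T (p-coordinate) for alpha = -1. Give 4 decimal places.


Skewness (Amari-Chentsov) tensor: T = (1-2p)/(p^2*(1-p)^2).
p = 0.68, 1-2p = -0.36, p^2 = 0.4624, (1-p)^2 = 0.1024.
T = -0.36/(0.4624 * 0.1024) = -7.602995.
In the p-coordinate, Gamma^(alpha) = Gamma^(0) - (alpha/2)*T with Gamma^(0) = (1/2)*g'(p) = -T/2,
so Gamma^(alpha) = -((1+alpha)/2)*T.
alpha = -1, -(1+alpha)/2 = 0.0.
Gamma = 0.0 * -7.602995 = 0.0000

0.0000


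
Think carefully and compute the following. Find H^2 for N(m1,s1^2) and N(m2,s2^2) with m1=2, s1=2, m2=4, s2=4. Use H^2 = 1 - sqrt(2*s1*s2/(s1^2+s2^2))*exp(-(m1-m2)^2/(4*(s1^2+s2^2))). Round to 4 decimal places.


Squared Hellinger distance for Gaussians:
H^2 = 1 - sqrt(2*s1*s2/(s1^2+s2^2)) * exp(-(m1-m2)^2/(4*(s1^2+s2^2))).
s1^2 = 4, s2^2 = 16, s1^2+s2^2 = 20.
sqrt(2*2*4/(20)) = 0.894427.
(m1-m2)^2 = (-2)^2 = 4.
exp(-4/(4*20)) = exp(-0.05) = 0.951229.
H^2 = 1 - 0.894427*0.951229 = 0.1492

0.1492


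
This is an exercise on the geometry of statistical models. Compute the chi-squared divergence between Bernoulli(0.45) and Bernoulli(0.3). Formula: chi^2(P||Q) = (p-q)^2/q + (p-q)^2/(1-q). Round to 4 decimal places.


Chi-squared divergence between Bernoulli distributions:
chi^2 = (p-q)^2/q + (p-q)^2/(1-q).
p = 0.45, q = 0.3, p-q = 0.15.
(p-q)^2 = 0.0225.
term1 = 0.0225/0.3 = 0.075.
term2 = 0.0225/0.7 = 0.032143.
chi^2 = 0.075 + 0.032143 = 0.1071

0.1071


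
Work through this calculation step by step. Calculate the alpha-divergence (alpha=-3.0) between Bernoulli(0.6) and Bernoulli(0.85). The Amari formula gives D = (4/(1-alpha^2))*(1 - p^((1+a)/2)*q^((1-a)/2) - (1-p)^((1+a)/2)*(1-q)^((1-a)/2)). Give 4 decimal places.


Amari alpha-divergence:
D = (4/(1-alpha^2))*(1 - p^((1+a)/2)*q^((1-a)/2) - (1-p)^((1+a)/2)*(1-q)^((1-a)/2)).
alpha = -3.0, p = 0.6, q = 0.85.
e1 = (1+alpha)/2 = -1.0, e2 = (1-alpha)/2 = 2.0.
t1 = p^e1 * q^e2 = 0.6^-1.0 * 0.85^2.0 = 1.204167.
t2 = (1-p)^e1 * (1-q)^e2 = 0.4^-1.0 * 0.15^2.0 = 0.05625.
4/(1-alpha^2) = -0.5.
D = -0.5*(1 - 1.204167 - 0.05625) = 0.1302

0.1302


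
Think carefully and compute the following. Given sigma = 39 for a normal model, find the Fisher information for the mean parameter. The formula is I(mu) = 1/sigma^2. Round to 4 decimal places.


The Fisher information for the mean of a normal distribution is I(mu) = 1/sigma^2.
sigma = 39, so sigma^2 = 1521.
I(mu) = 1/1521 = 0.0007

0.0007


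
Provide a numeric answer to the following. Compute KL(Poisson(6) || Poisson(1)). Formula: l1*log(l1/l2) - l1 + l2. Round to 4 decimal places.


KL divergence for Poisson:
KL = l1*log(l1/l2) - l1 + l2.
l1 = 6, l2 = 1.
log(6/1) = 1.791759.
l1*log(l1/l2) = 6 * 1.791759 = 10.750557.
KL = 10.750557 - 6 + 1 = 5.7506

5.7506


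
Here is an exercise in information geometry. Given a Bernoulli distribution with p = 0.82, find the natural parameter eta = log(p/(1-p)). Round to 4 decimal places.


Natural parameter for Bernoulli: eta = log(p/(1-p)).
p = 0.82, 1-p = 0.18.
p/(1-p) = 4.555556.
eta = log(4.555556) = 1.5163

1.5163


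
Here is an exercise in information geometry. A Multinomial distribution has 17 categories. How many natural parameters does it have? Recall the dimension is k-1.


Exponential family dimension calculation:
For Multinomial with k=17 categories, dim = k-1 = 16.

16


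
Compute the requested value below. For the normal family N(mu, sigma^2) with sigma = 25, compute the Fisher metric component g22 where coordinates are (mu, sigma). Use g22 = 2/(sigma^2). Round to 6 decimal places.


For the 2-parameter normal family, the Fisher metric has:
  g11 = 1/sigma^2, g22 = 2/sigma^2.
sigma = 25, sigma^2 = 625.
g22 = 0.003200

0.003200


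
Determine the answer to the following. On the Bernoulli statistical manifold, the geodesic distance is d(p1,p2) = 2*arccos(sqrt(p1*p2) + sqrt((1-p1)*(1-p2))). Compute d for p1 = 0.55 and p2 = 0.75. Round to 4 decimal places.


Geodesic distance on Bernoulli manifold:
d(p1,p2) = 2*arccos(sqrt(p1*p2) + sqrt((1-p1)*(1-p2))).
sqrt(p1*p2) = sqrt(0.55*0.75) = 0.642262.
sqrt((1-p1)*(1-p2)) = sqrt(0.45*0.25) = 0.33541.
arg = 0.642262 + 0.33541 = 0.977672.
d = 2*arccos(0.977672) = 0.4234

0.4234


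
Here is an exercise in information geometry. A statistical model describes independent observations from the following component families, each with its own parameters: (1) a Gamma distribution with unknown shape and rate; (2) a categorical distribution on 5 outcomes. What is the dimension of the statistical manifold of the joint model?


The dimension of a statistical manifold equals the number of free
(independent) real parameters of the model. For a product of independent
blocks the parameter counts add.
- Gamma (shape, rate): 2.
- categorical on 5 outcomes (probabilities sum to 1): 5-1 = 4.
Total = 2 + 4 = 6.
Dimension = 6

6


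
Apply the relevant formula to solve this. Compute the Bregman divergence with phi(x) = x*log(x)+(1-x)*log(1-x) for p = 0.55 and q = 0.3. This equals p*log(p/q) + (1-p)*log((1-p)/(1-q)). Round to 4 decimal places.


Bregman divergence with negative entropy generator:
D = p*log(p/q) + (1-p)*log((1-p)/(1-q)).
p = 0.55, q = 0.3.
p*log(p/q) = 0.55*log(0.55/0.3) = 0.333375.
(1-p)*log((1-p)/(1-q)) = 0.45*log(0.45/0.7) = -0.198825.
D = 0.333375 + -0.198825 = 0.1345

0.1345


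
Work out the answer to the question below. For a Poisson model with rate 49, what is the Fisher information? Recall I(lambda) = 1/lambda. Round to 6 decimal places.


Fisher information for Poisson: I(lambda) = 1/lambda.
lambda = 49.
I(lambda) = 1/49 = 0.020408

0.020408


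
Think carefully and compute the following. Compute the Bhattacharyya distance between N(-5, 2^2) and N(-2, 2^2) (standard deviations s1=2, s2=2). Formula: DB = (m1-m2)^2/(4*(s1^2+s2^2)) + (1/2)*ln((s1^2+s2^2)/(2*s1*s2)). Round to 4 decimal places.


Bhattacharyya distance between two Gaussians:
DB = (m1-m2)^2/(4*(s1^2+s2^2)) + (1/2)*ln((s1^2+s2^2)/(2*s1*s2)).
(m1-m2)^2 = (-3)^2 = 9.
s1^2+s2^2 = 4 + 4 = 8.
term1 = 9/32 = 0.28125.
term2 = 0.5*ln(8/8.0) = 0.0.
DB = 0.28125 + 0.0 = 0.2813

0.2813


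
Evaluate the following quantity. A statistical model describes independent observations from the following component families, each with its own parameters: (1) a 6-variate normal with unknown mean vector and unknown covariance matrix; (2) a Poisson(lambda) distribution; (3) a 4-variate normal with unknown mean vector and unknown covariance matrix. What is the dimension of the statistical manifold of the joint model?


The dimension of a statistical manifold equals the number of free
(independent) real parameters of the model. For a product of independent
blocks the parameter counts add.
- 6-variate normal: 6 (mean) + 6*7/2 = 21 (symmetric covariance) = 27.
- Poisson (lambda): 1.
- 4-variate normal: 4 (mean) + 4*5/2 = 10 (symmetric covariance) = 14.
Total = 27 + 1 + 14 = 42.
Dimension = 42

42


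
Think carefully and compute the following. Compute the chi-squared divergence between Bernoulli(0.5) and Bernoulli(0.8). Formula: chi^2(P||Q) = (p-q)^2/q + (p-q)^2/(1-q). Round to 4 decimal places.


Chi-squared divergence between Bernoulli distributions:
chi^2 = (p-q)^2/q + (p-q)^2/(1-q).
p = 0.5, q = 0.8, p-q = -0.3.
(p-q)^2 = 0.09.
term1 = 0.09/0.8 = 0.1125.
term2 = 0.09/0.2 = 0.45.
chi^2 = 0.1125 + 0.45 = 0.5625

0.5625


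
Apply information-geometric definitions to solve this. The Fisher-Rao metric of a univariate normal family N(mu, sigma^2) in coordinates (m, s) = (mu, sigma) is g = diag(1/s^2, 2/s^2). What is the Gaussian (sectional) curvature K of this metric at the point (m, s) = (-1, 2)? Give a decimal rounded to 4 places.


The metric has the form g = (A dm^2 + B ds^2)/s^2 with A = 1, B = 2.
Substitute u = sqrt(A/B)*m: g = B*(du^2 + ds^2)/s^2, i.e. B times the
Poincare upper half-plane metric, which has constant Gaussian curvature -1.
Scaling a 2D metric by a constant c divides the Gaussian curvature by c,
so K = -1/B = -1/(2) = -0.5000 everywhere (the point (m, s) = (-1, 2) is irrelevant:
the curvature is constant).
The requested Gaussian curvature is K = -0.5000.

-0.5000


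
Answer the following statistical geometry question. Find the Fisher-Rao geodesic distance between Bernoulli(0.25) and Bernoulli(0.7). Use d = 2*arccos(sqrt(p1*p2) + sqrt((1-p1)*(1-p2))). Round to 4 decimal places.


Geodesic distance on Bernoulli manifold:
d(p1,p2) = 2*arccos(sqrt(p1*p2) + sqrt((1-p1)*(1-p2))).
sqrt(p1*p2) = sqrt(0.25*0.7) = 0.41833.
sqrt((1-p1)*(1-p2)) = sqrt(0.75*0.3) = 0.474342.
arg = 0.41833 + 0.474342 = 0.892672.
d = 2*arccos(0.892672) = 0.9351

0.9351


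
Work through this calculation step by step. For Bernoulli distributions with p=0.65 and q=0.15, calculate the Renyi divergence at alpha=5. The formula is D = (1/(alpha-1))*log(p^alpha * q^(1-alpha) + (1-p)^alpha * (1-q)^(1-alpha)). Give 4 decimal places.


Renyi divergence of order alpha between Bernoulli distributions:
D = (1/(alpha-1))*log(p^alpha * q^(1-alpha) + (1-p)^alpha * (1-q)^(1-alpha)).
alpha = 5, p = 0.65, q = 0.15.
p^alpha * q^(1-alpha) = 0.65^5 * 0.15^-4 = 229.19321.
(1-p)^alpha * (1-q)^(1-alpha) = 0.35^5 * 0.85^-4 = 0.010062.
sum = 229.19321 + 0.010062 = 229.203271.
D = (1/4)*log(229.203271) = 1.3587

1.3587


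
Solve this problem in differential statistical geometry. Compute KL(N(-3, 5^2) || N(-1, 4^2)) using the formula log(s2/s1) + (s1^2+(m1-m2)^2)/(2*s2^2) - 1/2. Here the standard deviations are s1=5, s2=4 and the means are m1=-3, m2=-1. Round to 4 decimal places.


KL divergence between normal distributions:
KL = log(s2/s1) + (s1^2 + (m1-m2)^2)/(2*s2^2) - 1/2.
log(4/5) = -0.223144.
(5^2 + (-3--1)^2)/(2*4^2) = (25 + 4)/32 = 0.90625.
KL = -0.223144 + 0.90625 - 0.5 = 0.1831

0.1831


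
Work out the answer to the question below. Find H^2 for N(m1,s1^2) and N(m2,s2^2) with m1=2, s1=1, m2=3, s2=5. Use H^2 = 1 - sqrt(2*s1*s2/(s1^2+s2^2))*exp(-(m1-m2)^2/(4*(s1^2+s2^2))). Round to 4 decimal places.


Squared Hellinger distance for Gaussians:
H^2 = 1 - sqrt(2*s1*s2/(s1^2+s2^2)) * exp(-(m1-m2)^2/(4*(s1^2+s2^2))).
s1^2 = 1, s2^2 = 25, s1^2+s2^2 = 26.
sqrt(2*1*5/(26)) = 0.620174.
(m1-m2)^2 = (-1)^2 = 1.
exp(-1/(4*26)) = exp(-0.009615) = 0.990431.
H^2 = 1 - 0.620174*0.990431 = 0.3858

0.3858


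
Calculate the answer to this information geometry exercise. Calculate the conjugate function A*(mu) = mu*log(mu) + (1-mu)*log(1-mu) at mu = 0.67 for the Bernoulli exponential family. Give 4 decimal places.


Legendre transform for Bernoulli:
A*(mu) = mu*log(mu) + (1-mu)*log(1-mu).
mu = 0.67, 1-mu = 0.33.
mu*log(mu) = 0.67*log(0.67) = -0.26832.
(1-mu)*log(1-mu) = 0.33*log(0.33) = -0.365859.
A* = -0.26832 + -0.365859 = -0.6342

-0.6342


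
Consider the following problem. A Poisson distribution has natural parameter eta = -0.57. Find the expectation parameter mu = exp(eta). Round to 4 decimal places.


Expectation parameter for Poisson exponential family:
mu = exp(eta).
eta = -0.57.
mu = exp(-0.57) = 0.5655

0.5655


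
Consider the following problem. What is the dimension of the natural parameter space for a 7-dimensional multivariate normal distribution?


Exponential family dimension calculation:
For 7-dim MVN: mean has 7 params, covariance has 7*8/2 = 28 unique entries.
Total dim = 7 + 28 = 35.

35


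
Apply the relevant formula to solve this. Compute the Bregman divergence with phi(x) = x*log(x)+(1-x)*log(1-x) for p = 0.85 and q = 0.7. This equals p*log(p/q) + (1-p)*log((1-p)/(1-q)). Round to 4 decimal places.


Bregman divergence with negative entropy generator:
D = p*log(p/q) + (1-p)*log((1-p)/(1-q)).
p = 0.85, q = 0.7.
p*log(p/q) = 0.85*log(0.85/0.7) = 0.165033.
(1-p)*log((1-p)/(1-q)) = 0.15*log(0.15/0.3) = -0.103972.
D = 0.165033 + -0.103972 = 0.0611

0.0611


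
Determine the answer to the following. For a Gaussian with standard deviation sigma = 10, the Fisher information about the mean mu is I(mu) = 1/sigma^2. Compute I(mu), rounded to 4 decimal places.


The Fisher information for the mean of a normal distribution is I(mu) = 1/sigma^2.
sigma = 10, so sigma^2 = 100.
I(mu) = 1/100 = 0.0100

0.0100


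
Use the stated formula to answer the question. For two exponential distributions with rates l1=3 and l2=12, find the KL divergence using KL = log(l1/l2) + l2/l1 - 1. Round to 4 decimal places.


KL divergence for exponential family:
KL = log(l1/l2) + l2/l1 - 1.
log(3/12) = -1.386294.
12/3 = 4.0.
KL = -1.386294 + 4.0 - 1 = 1.6137

1.6137


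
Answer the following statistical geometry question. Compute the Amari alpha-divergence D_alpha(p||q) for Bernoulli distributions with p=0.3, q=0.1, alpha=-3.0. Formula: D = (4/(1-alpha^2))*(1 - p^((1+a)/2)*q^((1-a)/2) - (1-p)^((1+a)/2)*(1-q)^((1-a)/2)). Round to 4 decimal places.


Amari alpha-divergence:
D = (4/(1-alpha^2))*(1 - p^((1+a)/2)*q^((1-a)/2) - (1-p)^((1+a)/2)*(1-q)^((1-a)/2)).
alpha = -3.0, p = 0.3, q = 0.1.
e1 = (1+alpha)/2 = -1.0, e2 = (1-alpha)/2 = 2.0.
t1 = p^e1 * q^e2 = 0.3^-1.0 * 0.1^2.0 = 0.033333.
t2 = (1-p)^e1 * (1-q)^e2 = 0.7^-1.0 * 0.9^2.0 = 1.157143.
4/(1-alpha^2) = -0.5.
D = -0.5*(1 - 0.033333 - 1.157143) = 0.0952

0.0952


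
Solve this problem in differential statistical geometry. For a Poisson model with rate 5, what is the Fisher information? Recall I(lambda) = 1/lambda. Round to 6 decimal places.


Fisher information for Poisson: I(lambda) = 1/lambda.
lambda = 5.
I(lambda) = 1/5 = 0.200000

0.200000


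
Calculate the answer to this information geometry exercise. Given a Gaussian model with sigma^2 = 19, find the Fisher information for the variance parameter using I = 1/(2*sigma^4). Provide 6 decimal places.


Fisher information for variance: I(sigma^2) = 1/(2*sigma^4).
sigma^2 = 19, so sigma^4 = 361.
I = 1/(2*361) = 1/722 = 0.001385

0.001385


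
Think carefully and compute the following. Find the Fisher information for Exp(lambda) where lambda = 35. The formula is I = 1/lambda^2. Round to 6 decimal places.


Fisher information for exponential: I(lambda) = 1/lambda^2.
lambda = 35, lambda^2 = 1225.
I = 1/1225 = 0.000816

0.000816


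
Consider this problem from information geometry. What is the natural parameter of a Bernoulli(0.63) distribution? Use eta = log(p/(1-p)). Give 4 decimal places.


Natural parameter for Bernoulli: eta = log(p/(1-p)).
p = 0.63, 1-p = 0.37.
p/(1-p) = 1.702703.
eta = log(1.702703) = 0.5322

0.5322


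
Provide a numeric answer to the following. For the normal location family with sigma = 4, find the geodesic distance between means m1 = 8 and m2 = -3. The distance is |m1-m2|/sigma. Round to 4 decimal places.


On the fixed-variance normal subfamily, geodesic distance = |m1-m2|/sigma.
|8 - -3| = 11.
sigma = 4.
d = 11/4 = 2.7500

2.7500


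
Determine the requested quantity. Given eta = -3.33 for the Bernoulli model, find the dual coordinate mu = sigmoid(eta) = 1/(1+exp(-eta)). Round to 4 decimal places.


Dual coordinate (expectation parameter) for Bernoulli:
mu = 1/(1+exp(-eta)).
eta = -3.33.
exp(-eta) = exp(3.33) = 27.938342.
mu = 1/(1+27.938342) = 0.0346

0.0346


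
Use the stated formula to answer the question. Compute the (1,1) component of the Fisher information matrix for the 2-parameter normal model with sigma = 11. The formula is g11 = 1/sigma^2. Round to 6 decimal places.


For the 2-parameter normal family, the Fisher metric has:
  g11 = 1/sigma^2, g22 = 2/sigma^2.
sigma = 11, sigma^2 = 121.
g11 = 0.008264

0.008264


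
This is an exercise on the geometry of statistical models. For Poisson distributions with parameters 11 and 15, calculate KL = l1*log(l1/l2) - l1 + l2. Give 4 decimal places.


KL divergence for Poisson:
KL = l1*log(l1/l2) - l1 + l2.
l1 = 11, l2 = 15.
log(11/15) = -0.310155.
l1*log(l1/l2) = 11 * -0.310155 = -3.411704.
KL = -3.411704 - 11 + 15 = 0.5883

0.5883


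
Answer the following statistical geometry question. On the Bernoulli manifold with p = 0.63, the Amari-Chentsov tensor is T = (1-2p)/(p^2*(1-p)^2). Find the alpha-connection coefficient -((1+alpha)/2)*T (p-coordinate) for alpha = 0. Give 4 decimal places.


Skewness (Amari-Chentsov) tensor: T = (1-2p)/(p^2*(1-p)^2).
p = 0.63, 1-2p = -0.26, p^2 = 0.3969, (1-p)^2 = 0.1369.
T = -0.26/(0.3969 * 0.1369) = -4.785076.
In the p-coordinate, Gamma^(alpha) = Gamma^(0) - (alpha/2)*T with Gamma^(0) = (1/2)*g'(p) = -T/2,
so Gamma^(alpha) = -((1+alpha)/2)*T.
alpha = 0, -(1+alpha)/2 = -0.5.
Gamma = -0.5 * -4.785076 = 2.3925

2.3925


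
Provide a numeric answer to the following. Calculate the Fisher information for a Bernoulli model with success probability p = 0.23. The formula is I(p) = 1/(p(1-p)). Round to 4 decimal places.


For Bernoulli(p), Fisher information is I(p) = 1/(p*(1-p)).
p = 0.23, 1-p = 0.77.
p*(1-p) = 0.1771.
I(p) = 1/0.1771 = 5.6465

5.6465


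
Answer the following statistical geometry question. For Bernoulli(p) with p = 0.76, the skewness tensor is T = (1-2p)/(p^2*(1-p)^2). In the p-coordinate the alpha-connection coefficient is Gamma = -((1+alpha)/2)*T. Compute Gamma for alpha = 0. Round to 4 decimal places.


Skewness (Amari-Chentsov) tensor: T = (1-2p)/(p^2*(1-p)^2).
p = 0.76, 1-2p = -0.52, p^2 = 0.5776, (1-p)^2 = 0.0576.
T = -0.52/(0.5776 * 0.0576) = -15.629809.
In the p-coordinate, Gamma^(alpha) = Gamma^(0) - (alpha/2)*T with Gamma^(0) = (1/2)*g'(p) = -T/2,
so Gamma^(alpha) = -((1+alpha)/2)*T.
alpha = 0, -(1+alpha)/2 = -0.5.
Gamma = -0.5 * -15.629809 = 7.8149

7.8149


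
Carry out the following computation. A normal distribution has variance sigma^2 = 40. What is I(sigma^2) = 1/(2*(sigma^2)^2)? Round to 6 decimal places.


Fisher information for variance: I(sigma^2) = 1/(2*sigma^4).
sigma^2 = 40, so sigma^4 = 1600.
I = 1/(2*1600) = 1/3200 = 0.000313

0.000313


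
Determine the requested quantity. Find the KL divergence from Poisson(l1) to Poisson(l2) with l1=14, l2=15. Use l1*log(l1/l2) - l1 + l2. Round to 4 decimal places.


KL divergence for Poisson:
KL = l1*log(l1/l2) - l1 + l2.
l1 = 14, l2 = 15.
log(14/15) = -0.068993.
l1*log(l1/l2) = 14 * -0.068993 = -0.9659.
KL = -0.9659 - 14 + 15 = 0.0341

0.0341


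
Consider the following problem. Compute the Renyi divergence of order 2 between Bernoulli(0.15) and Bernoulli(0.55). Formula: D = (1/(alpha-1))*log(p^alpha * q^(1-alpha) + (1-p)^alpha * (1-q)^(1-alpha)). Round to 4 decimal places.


Renyi divergence of order alpha between Bernoulli distributions:
D = (1/(alpha-1))*log(p^alpha * q^(1-alpha) + (1-p)^alpha * (1-q)^(1-alpha)).
alpha = 2, p = 0.15, q = 0.55.
p^alpha * q^(1-alpha) = 0.15^2 * 0.55^-1 = 0.040909.
(1-p)^alpha * (1-q)^(1-alpha) = 0.85^2 * 0.45^-1 = 1.605556.
sum = 0.040909 + 1.605556 = 1.646465.
D = (1/1)*log(1.646465) = 0.4986

0.4986


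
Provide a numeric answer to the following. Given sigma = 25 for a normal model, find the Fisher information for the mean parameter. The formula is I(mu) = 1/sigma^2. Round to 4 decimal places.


The Fisher information for the mean of a normal distribution is I(mu) = 1/sigma^2.
sigma = 25, so sigma^2 = 625.
I(mu) = 1/625 = 0.0016

0.0016


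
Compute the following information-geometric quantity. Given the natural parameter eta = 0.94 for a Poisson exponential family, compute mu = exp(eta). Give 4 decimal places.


Expectation parameter for Poisson exponential family:
mu = exp(eta).
eta = 0.94.
mu = exp(0.94) = 2.5600

2.5600


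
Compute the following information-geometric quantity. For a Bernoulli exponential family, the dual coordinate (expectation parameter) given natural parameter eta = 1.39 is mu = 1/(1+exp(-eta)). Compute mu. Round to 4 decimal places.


Dual coordinate (expectation parameter) for Bernoulli:
mu = 1/(1+exp(-eta)).
eta = 1.39.
exp(-eta) = exp(-1.39) = 0.249075.
mu = 1/(1+0.249075) = 0.8006

0.8006


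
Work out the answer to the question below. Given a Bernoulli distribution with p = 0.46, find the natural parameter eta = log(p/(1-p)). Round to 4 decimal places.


Natural parameter for Bernoulli: eta = log(p/(1-p)).
p = 0.46, 1-p = 0.54.
p/(1-p) = 0.851852.
eta = log(0.851852) = -0.1603

-0.1603


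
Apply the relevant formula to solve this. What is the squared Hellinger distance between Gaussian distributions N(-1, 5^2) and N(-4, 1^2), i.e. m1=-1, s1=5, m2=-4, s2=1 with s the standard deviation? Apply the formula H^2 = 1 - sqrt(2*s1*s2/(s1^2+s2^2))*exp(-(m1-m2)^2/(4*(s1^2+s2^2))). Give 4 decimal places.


Squared Hellinger distance for Gaussians:
H^2 = 1 - sqrt(2*s1*s2/(s1^2+s2^2)) * exp(-(m1-m2)^2/(4*(s1^2+s2^2))).
s1^2 = 25, s2^2 = 1, s1^2+s2^2 = 26.
sqrt(2*5*1/(26)) = 0.620174.
(m1-m2)^2 = (3)^2 = 9.
exp(-9/(4*26)) = exp(-0.086538) = 0.9171.
H^2 = 1 - 0.620174*0.9171 = 0.4312

0.4312


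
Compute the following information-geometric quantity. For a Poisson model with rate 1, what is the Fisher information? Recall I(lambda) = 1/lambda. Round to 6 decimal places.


Fisher information for Poisson: I(lambda) = 1/lambda.
lambda = 1.
I(lambda) = 1/1 = 1.000000

1.000000


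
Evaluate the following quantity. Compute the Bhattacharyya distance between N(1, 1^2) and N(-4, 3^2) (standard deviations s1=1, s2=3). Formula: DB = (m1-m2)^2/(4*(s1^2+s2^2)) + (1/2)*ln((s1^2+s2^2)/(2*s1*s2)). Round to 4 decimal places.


Bhattacharyya distance between two Gaussians:
DB = (m1-m2)^2/(4*(s1^2+s2^2)) + (1/2)*ln((s1^2+s2^2)/(2*s1*s2)).
(m1-m2)^2 = (5)^2 = 25.
s1^2+s2^2 = 1 + 9 = 10.
term1 = 25/40 = 0.625.
term2 = 0.5*ln(10/6.0) = 0.255413.
DB = 0.625 + 0.255413 = 0.8804

0.8804


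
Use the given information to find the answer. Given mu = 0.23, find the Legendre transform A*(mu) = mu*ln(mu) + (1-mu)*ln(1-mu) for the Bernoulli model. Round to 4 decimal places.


Legendre transform for Bernoulli:
A*(mu) = mu*log(mu) + (1-mu)*log(1-mu).
mu = 0.23, 1-mu = 0.77.
mu*log(mu) = 0.23*log(0.23) = -0.338025.
(1-mu)*log(1-mu) = 0.77*log(0.77) = -0.201251.
A* = -0.338025 + -0.201251 = -0.5393

-0.5393


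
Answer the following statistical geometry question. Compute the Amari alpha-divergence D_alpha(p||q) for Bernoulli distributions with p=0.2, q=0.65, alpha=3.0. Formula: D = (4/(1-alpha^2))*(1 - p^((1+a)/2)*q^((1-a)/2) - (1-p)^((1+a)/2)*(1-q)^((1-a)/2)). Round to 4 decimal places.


Amari alpha-divergence:
D = (4/(1-alpha^2))*(1 - p^((1+a)/2)*q^((1-a)/2) - (1-p)^((1+a)/2)*(1-q)^((1-a)/2)).
alpha = 3.0, p = 0.2, q = 0.65.
e1 = (1+alpha)/2 = 2.0, e2 = (1-alpha)/2 = -1.0.
t1 = p^e1 * q^e2 = 0.2^2.0 * 0.65^-1.0 = 0.061538.
t2 = (1-p)^e1 * (1-q)^e2 = 0.8^2.0 * 0.35^-1.0 = 1.828571.
4/(1-alpha^2) = -0.5.
D = -0.5*(1 - 0.061538 - 1.828571) = 0.4451

0.4451


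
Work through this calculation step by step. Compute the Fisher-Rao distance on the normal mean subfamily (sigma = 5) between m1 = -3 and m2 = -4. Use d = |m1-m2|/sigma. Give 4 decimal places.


On the fixed-variance normal subfamily, geodesic distance = |m1-m2|/sigma.
|-3 - -4| = 1.
sigma = 5.
d = 1/5 = 0.2000

0.2000


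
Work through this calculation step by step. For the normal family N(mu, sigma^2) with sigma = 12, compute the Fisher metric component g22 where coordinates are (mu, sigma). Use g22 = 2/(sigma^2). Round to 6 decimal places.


For the 2-parameter normal family, the Fisher metric has:
  g11 = 1/sigma^2, g22 = 2/sigma^2.
sigma = 12, sigma^2 = 144.
g22 = 0.013889

0.013889


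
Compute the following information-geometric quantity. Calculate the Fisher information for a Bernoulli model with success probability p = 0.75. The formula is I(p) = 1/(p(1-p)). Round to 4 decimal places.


For Bernoulli(p), Fisher information is I(p) = 1/(p*(1-p)).
p = 0.75, 1-p = 0.25.
p*(1-p) = 0.1875.
I(p) = 1/0.1875 = 5.3333

5.3333


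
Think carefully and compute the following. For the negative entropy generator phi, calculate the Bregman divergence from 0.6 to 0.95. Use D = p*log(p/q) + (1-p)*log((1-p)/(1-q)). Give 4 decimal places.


Bregman divergence with negative entropy generator:
D = p*log(p/q) + (1-p)*log((1-p)/(1-q)).
p = 0.6, q = 0.95.
p*log(p/q) = 0.6*log(0.6/0.95) = -0.275719.
(1-p)*log((1-p)/(1-q)) = 0.4*log(0.4/0.05) = 0.831777.
D = -0.275719 + 0.831777 = 0.5561

0.5561


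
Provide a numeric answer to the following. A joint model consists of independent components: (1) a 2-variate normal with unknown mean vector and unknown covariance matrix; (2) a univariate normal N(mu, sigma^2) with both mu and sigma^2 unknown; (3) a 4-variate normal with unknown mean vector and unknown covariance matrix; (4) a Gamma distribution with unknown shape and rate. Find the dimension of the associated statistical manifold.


The dimension of a statistical manifold equals the number of free
(independent) real parameters of the model. For a product of independent
blocks the parameter counts add.
- 2-variate normal: 2 (mean) + 2*3/2 = 3 (symmetric covariance) = 5.
- normal (mu, sigma^2): 2.
- 4-variate normal: 4 (mean) + 4*5/2 = 10 (symmetric covariance) = 14.
- Gamma (shape, rate): 2.
Total = 5 + 2 + 14 + 2 = 23.
Dimension = 23

23


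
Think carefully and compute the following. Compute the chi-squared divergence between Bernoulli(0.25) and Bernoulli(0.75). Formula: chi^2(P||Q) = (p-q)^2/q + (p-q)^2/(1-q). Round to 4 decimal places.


Chi-squared divergence between Bernoulli distributions:
chi^2 = (p-q)^2/q + (p-q)^2/(1-q).
p = 0.25, q = 0.75, p-q = -0.5.
(p-q)^2 = 0.25.
term1 = 0.25/0.75 = 0.333333.
term2 = 0.25/0.25 = 1.0.
chi^2 = 0.333333 + 1.0 = 1.3333

1.3333


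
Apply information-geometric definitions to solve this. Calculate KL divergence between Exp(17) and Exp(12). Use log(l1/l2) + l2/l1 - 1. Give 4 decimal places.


KL divergence for exponential family:
KL = log(l1/l2) + l2/l1 - 1.
log(17/12) = 0.348307.
12/17 = 0.705882.
KL = 0.348307 + 0.705882 - 1 = 0.0542

0.0542


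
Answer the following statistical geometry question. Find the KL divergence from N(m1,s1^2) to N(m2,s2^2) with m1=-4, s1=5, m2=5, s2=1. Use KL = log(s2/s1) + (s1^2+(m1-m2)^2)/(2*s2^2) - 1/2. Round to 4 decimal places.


KL divergence between normal distributions:
KL = log(s2/s1) + (s1^2 + (m1-m2)^2)/(2*s2^2) - 1/2.
log(1/5) = -1.609438.
(5^2 + (-4-5)^2)/(2*1^2) = (25 + 81)/2 = 53.0.
KL = -1.609438 + 53.0 - 0.5 = 50.8906

50.8906


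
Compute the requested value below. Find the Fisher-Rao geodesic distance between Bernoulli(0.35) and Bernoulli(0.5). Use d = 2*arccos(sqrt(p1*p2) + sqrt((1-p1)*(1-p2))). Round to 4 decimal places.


Geodesic distance on Bernoulli manifold:
d(p1,p2) = 2*arccos(sqrt(p1*p2) + sqrt((1-p1)*(1-p2))).
sqrt(p1*p2) = sqrt(0.35*0.5) = 0.41833.
sqrt((1-p1)*(1-p2)) = sqrt(0.65*0.5) = 0.570088.
arg = 0.41833 + 0.570088 = 0.988418.
d = 2*arccos(0.988418) = 0.3047

0.3047


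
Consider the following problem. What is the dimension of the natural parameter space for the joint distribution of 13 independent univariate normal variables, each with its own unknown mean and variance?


Exponential family dimension calculation:
Each univariate normal has two natural parameters (mu/sigma^2 and -1/(2 sigma^2)).
With 13 independent components, dim = 2 * 13 = 26.

26


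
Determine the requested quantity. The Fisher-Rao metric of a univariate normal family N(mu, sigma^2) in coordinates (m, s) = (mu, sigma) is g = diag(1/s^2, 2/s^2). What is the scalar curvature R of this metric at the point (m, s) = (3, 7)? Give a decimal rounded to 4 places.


The metric has the form g = (A dm^2 + B ds^2)/s^2 with A = 1, B = 2.
Substitute u = sqrt(A/B)*m: g = B*(du^2 + ds^2)/s^2, i.e. B times the
Poincare upper half-plane metric, which has constant Gaussian curvature -1.
Scaling a 2D metric by a constant c divides the Gaussian curvature by c,
so K = -1/B = -1/(2) = -0.5000 everywhere (the point (m, s) = (3, 7) is irrelevant:
the curvature is constant).
Scalar curvature in dimension 2: R = 2K = -2/(2) = -1.0000.

-1.0000


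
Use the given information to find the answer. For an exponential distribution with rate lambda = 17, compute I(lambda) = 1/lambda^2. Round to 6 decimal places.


Fisher information for exponential: I(lambda) = 1/lambda^2.
lambda = 17, lambda^2 = 289.
I = 1/289 = 0.003460

0.003460


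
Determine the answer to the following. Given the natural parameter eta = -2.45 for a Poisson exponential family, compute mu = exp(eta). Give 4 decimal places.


Expectation parameter for Poisson exponential family:
mu = exp(eta).
eta = -2.45.
mu = exp(-2.45) = 0.0863

0.0863


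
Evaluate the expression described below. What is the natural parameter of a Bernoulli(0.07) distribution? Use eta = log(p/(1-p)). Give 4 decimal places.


Natural parameter for Bernoulli: eta = log(p/(1-p)).
p = 0.07, 1-p = 0.93.
p/(1-p) = 0.075269.
eta = log(0.075269) = -2.5867

-2.5867


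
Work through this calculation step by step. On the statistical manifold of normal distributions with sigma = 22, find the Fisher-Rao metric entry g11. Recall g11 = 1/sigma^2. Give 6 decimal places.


For the 2-parameter normal family, the Fisher metric has:
  g11 = 1/sigma^2, g22 = 2/sigma^2.
sigma = 22, sigma^2 = 484.
g11 = 0.002066

0.002066


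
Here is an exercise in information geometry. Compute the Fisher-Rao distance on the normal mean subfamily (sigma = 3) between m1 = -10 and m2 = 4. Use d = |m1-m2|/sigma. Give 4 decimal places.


On the fixed-variance normal subfamily, geodesic distance = |m1-m2|/sigma.
|-10 - 4| = 14.
sigma = 3.
d = 14/3 = 4.6667

4.6667


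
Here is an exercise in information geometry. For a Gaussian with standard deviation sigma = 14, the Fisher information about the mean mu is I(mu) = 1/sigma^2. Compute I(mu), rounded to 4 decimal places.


The Fisher information for the mean of a normal distribution is I(mu) = 1/sigma^2.
sigma = 14, so sigma^2 = 196.
I(mu) = 1/196 = 0.0051

0.0051


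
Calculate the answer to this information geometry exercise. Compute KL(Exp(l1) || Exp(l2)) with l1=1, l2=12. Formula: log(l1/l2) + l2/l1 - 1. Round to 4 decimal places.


KL divergence for exponential family:
KL = log(l1/l2) + l2/l1 - 1.
log(1/12) = -2.484907.
12/1 = 12.0.
KL = -2.484907 + 12.0 - 1 = 8.5151

8.5151


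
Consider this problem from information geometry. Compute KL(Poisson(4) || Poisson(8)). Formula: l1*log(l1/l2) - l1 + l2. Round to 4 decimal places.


KL divergence for Poisson:
KL = l1*log(l1/l2) - l1 + l2.
l1 = 4, l2 = 8.
log(4/8) = -0.693147.
l1*log(l1/l2) = 4 * -0.693147 = -2.772589.
KL = -2.772589 - 4 + 8 = 1.2274

1.2274


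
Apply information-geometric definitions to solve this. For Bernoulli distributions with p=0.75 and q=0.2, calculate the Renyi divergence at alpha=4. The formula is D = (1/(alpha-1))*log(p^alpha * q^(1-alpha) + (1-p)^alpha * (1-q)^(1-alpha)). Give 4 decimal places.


Renyi divergence of order alpha between Bernoulli distributions:
D = (1/(alpha-1))*log(p^alpha * q^(1-alpha) + (1-p)^alpha * (1-q)^(1-alpha)).
alpha = 4, p = 0.75, q = 0.2.
p^alpha * q^(1-alpha) = 0.75^4 * 0.2^-3 = 39.550781.
(1-p)^alpha * (1-q)^(1-alpha) = 0.25^4 * 0.8^-3 = 0.007629.
sum = 39.550781 + 0.007629 = 39.558411.
D = (1/3)*log(39.558411) = 1.2259

1.2259


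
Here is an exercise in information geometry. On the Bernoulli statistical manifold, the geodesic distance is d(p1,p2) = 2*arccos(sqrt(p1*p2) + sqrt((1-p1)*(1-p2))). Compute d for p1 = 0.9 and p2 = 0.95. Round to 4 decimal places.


Geodesic distance on Bernoulli manifold:
d(p1,p2) = 2*arccos(sqrt(p1*p2) + sqrt((1-p1)*(1-p2))).
sqrt(p1*p2) = sqrt(0.9*0.95) = 0.924662.
sqrt((1-p1)*(1-p2)) = sqrt(0.1*0.05) = 0.070711.
arg = 0.924662 + 0.070711 = 0.995373.
d = 2*arccos(0.995373) = 0.1925

0.1925


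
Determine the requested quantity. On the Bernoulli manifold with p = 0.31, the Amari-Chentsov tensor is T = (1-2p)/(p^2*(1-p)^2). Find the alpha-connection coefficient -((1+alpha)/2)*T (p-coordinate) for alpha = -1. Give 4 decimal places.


Skewness (Amari-Chentsov) tensor: T = (1-2p)/(p^2*(1-p)^2).
p = 0.31, 1-2p = 0.38, p^2 = 0.0961, (1-p)^2 = 0.4761.
T = 0.38/(0.0961 * 0.4761) = 8.305428.
In the p-coordinate, Gamma^(alpha) = Gamma^(0) - (alpha/2)*T with Gamma^(0) = (1/2)*g'(p) = -T/2,
so Gamma^(alpha) = -((1+alpha)/2)*T.
alpha = -1, -(1+alpha)/2 = 0.0.
Gamma = 0.0 * 8.305428 = 0.0000

0.0000


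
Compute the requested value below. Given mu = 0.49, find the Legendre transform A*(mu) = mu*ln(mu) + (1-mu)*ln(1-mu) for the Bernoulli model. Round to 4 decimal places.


Legendre transform for Bernoulli:
A*(mu) = mu*log(mu) + (1-mu)*log(1-mu).
mu = 0.49, 1-mu = 0.51.
mu*log(mu) = 0.49*log(0.49) = -0.349541.
(1-mu)*log(1-mu) = 0.51*log(0.51) = -0.343406.
A* = -0.349541 + -0.343406 = -0.6929

-0.6929


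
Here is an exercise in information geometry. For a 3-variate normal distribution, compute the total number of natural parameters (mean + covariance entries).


Exponential family dimension calculation:
For 3-dim MVN: mean has 3 params, covariance has 3*4/2 = 6 unique entries.
Total dim = 3 + 6 = 9.

9


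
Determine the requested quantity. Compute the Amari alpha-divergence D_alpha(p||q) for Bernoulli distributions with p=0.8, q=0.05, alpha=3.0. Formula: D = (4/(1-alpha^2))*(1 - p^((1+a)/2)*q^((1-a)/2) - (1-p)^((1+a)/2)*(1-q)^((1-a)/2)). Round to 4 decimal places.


Amari alpha-divergence:
D = (4/(1-alpha^2))*(1 - p^((1+a)/2)*q^((1-a)/2) - (1-p)^((1+a)/2)*(1-q)^((1-a)/2)).
alpha = 3.0, p = 0.8, q = 0.05.
e1 = (1+alpha)/2 = 2.0, e2 = (1-alpha)/2 = -1.0.
t1 = p^e1 * q^e2 = 0.8^2.0 * 0.05^-1.0 = 12.8.
t2 = (1-p)^e1 * (1-q)^e2 = 0.2^2.0 * 0.95^-1.0 = 0.042105.
4/(1-alpha^2) = -0.5.
D = -0.5*(1 - 12.8 - 0.042105) = 5.9211

5.9211


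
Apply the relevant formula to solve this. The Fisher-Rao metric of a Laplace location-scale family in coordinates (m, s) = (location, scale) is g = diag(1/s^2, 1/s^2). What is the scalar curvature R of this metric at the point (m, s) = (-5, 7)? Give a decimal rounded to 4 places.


The metric has the form g = (A dm^2 + B ds^2)/s^2 with A = 1, B = 1.
Substitute u = sqrt(A/B)*m: g = B*(du^2 + ds^2)/s^2, i.e. B times the
Poincare upper half-plane metric, which has constant Gaussian curvature -1.
Scaling a 2D metric by a constant c divides the Gaussian curvature by c,
so K = -1/B = -1/(1) = -1.0000 everywhere (the point (m, s) = (-5, 7) is irrelevant:
the curvature is constant).
Scalar curvature in dimension 2: R = 2K = -2/(1) = -2.0000.

-2.0000


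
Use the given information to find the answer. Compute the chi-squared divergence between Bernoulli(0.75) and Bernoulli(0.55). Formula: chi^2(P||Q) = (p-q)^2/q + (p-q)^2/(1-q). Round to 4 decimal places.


Chi-squared divergence between Bernoulli distributions:
chi^2 = (p-q)^2/q + (p-q)^2/(1-q).
p = 0.75, q = 0.55, p-q = 0.2.
(p-q)^2 = 0.04.
term1 = 0.04/0.55 = 0.072727.
term2 = 0.04/0.45 = 0.088889.
chi^2 = 0.072727 + 0.088889 = 0.1616

0.1616


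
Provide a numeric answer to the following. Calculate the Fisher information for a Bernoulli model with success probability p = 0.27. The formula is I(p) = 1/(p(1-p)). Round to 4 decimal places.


For Bernoulli(p), Fisher information is I(p) = 1/(p*(1-p)).
p = 0.27, 1-p = 0.73.
p*(1-p) = 0.1971.
I(p) = 1/0.1971 = 5.0736

5.0736


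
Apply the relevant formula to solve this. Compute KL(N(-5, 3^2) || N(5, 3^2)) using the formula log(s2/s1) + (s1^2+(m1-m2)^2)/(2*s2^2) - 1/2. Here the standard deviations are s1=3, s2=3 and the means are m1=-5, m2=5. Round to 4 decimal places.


KL divergence between normal distributions:
KL = log(s2/s1) + (s1^2 + (m1-m2)^2)/(2*s2^2) - 1/2.
log(3/3) = 0.0.
(3^2 + (-5-5)^2)/(2*3^2) = (9 + 100)/18 = 6.055556.
KL = 0.0 + 6.055556 - 0.5 = 5.5556

5.5556


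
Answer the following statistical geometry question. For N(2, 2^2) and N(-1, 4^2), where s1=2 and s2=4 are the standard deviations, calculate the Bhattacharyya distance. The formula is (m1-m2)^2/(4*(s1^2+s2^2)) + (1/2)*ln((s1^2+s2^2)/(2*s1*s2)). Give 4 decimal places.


Bhattacharyya distance between two Gaussians:
DB = (m1-m2)^2/(4*(s1^2+s2^2)) + (1/2)*ln((s1^2+s2^2)/(2*s1*s2)).
(m1-m2)^2 = (3)^2 = 9.
s1^2+s2^2 = 4 + 16 = 20.
term1 = 9/80 = 0.1125.
term2 = 0.5*ln(20/16.0) = 0.111572.
DB = 0.1125 + 0.111572 = 0.2241

0.2241


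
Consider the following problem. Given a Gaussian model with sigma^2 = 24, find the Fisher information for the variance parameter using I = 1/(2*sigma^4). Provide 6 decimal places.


Fisher information for variance: I(sigma^2) = 1/(2*sigma^4).
sigma^2 = 24, so sigma^4 = 576.
I = 1/(2*576) = 1/1152 = 0.000868

0.000868


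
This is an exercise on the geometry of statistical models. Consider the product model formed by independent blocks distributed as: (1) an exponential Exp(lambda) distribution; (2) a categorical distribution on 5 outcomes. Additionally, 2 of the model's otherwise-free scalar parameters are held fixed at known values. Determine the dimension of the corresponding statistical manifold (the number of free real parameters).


The dimension of a statistical manifold equals the number of free
(independent) real parameters of the model. For a product of independent
blocks the parameter counts add.
- exponential (lambda): 1.
- categorical on 5 outcomes (probabilities sum to 1): 5-1 = 4.
Total = 1 + 4 = 5.
2 parameter(s) fixed at known values: 5 - 2 = 3.
Dimension = 3

3


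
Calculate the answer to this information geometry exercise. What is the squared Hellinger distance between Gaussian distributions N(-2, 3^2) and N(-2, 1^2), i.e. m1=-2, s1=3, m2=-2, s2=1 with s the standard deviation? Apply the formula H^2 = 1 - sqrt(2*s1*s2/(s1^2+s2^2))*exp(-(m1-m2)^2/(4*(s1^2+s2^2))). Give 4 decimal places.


Squared Hellinger distance for Gaussians:
H^2 = 1 - sqrt(2*s1*s2/(s1^2+s2^2)) * exp(-(m1-m2)^2/(4*(s1^2+s2^2))).
s1^2 = 9, s2^2 = 1, s1^2+s2^2 = 10.
sqrt(2*3*1/(10)) = 0.774597.
(m1-m2)^2 = (0)^2 = 0.
exp(-0/(4*10)) = exp(0.0) = 1.0.
H^2 = 1 - 0.774597*1.0 = 0.2254

0.2254


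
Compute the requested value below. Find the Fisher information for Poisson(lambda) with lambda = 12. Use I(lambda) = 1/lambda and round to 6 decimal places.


Fisher information for Poisson: I(lambda) = 1/lambda.
lambda = 12.
I(lambda) = 1/12 = 0.083333

0.083333


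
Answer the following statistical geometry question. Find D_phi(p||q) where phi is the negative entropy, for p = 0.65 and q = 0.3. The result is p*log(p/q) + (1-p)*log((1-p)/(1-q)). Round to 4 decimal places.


Bregman divergence with negative entropy generator:
D = p*log(p/q) + (1-p)*log((1-p)/(1-q)).
p = 0.65, q = 0.3.
p*log(p/q) = 0.65*log(0.65/0.3) = 0.502573.
(1-p)*log((1-p)/(1-q)) = 0.35*log(0.35/0.7) = -0.242602.
D = 0.502573 + -0.242602 = 0.2600

0.2600


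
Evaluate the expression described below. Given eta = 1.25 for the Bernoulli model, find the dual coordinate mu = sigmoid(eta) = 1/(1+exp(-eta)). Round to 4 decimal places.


Dual coordinate (expectation parameter) for Bernoulli:
mu = 1/(1+exp(-eta)).
eta = 1.25.
exp(-eta) = exp(-1.25) = 0.286505.
mu = 1/(1+0.286505) = 0.7773

0.7773


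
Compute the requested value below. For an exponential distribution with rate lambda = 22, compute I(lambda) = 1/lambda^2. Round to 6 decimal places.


Fisher information for exponential: I(lambda) = 1/lambda^2.
lambda = 22, lambda^2 = 484.
I = 1/484 = 0.002066

0.002066


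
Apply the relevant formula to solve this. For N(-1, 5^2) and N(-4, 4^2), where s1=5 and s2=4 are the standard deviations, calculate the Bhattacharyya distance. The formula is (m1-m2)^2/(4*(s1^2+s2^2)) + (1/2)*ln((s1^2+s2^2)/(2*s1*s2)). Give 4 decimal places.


Bhattacharyya distance between two Gaussians:
DB = (m1-m2)^2/(4*(s1^2+s2^2)) + (1/2)*ln((s1^2+s2^2)/(2*s1*s2)).
(m1-m2)^2 = (3)^2 = 9.
s1^2+s2^2 = 25 + 16 = 41.
term1 = 9/164 = 0.054878.
term2 = 0.5*ln(41/40.0) = 0.012346.
DB = 0.054878 + 0.012346 = 0.0672

0.0672
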